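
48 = 48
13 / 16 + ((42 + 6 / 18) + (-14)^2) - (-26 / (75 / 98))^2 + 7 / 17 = -1399383563 / 1530000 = -914.63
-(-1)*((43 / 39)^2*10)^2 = 147.78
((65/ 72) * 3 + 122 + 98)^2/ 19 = 2610.47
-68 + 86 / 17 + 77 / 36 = -37211 / 612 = -60.80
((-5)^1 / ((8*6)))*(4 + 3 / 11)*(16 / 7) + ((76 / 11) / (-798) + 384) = 29489 / 77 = 382.97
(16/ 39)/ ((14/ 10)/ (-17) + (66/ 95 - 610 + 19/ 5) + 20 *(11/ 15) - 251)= -25840/ 53028391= -0.00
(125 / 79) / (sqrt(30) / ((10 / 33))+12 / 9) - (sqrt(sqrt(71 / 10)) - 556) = -10^(3 / 4)*71^(1 / 4) / 10+37125*sqrt(30) / 2310197+1284454532 / 2310197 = 554.45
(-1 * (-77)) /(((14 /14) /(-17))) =-1309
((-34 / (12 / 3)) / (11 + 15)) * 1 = -17 / 52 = -0.33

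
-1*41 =-41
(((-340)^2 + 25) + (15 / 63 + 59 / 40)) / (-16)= -97126439 / 13440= -7226.67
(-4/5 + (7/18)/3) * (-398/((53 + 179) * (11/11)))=36019/31320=1.15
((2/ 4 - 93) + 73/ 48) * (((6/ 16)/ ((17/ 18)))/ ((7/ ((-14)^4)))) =-198248.96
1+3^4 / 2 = 83 / 2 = 41.50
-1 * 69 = -69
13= 13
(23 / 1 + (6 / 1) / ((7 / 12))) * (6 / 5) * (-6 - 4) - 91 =-3433 / 7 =-490.43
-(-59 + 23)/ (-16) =-2.25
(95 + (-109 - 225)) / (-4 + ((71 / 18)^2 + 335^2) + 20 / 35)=-542052 / 254553811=-0.00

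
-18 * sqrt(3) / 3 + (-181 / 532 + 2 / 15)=-6 * sqrt(3)-1651 / 7980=-10.60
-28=-28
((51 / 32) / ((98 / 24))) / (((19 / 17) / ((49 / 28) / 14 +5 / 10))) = 13005 / 59584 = 0.22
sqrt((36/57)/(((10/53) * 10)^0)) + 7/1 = 2 * sqrt(57)/19 + 7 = 7.79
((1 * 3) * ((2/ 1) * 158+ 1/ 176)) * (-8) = -166851/ 22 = -7584.14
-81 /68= -1.19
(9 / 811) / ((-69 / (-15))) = 45 / 18653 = 0.00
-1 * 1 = -1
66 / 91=0.73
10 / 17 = 0.59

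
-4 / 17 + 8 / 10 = 48 / 85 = 0.56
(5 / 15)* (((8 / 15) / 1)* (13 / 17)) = 104 / 765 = 0.14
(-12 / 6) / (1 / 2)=-4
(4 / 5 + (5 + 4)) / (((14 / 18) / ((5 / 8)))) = 63 / 8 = 7.88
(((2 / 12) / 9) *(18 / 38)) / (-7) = -1 / 798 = -0.00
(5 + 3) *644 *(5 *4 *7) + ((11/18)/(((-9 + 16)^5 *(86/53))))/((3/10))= 28148567976035/39025854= 721280.00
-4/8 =-0.50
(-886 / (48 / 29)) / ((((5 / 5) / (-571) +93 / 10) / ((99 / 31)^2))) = -119827630395 / 204089492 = -587.13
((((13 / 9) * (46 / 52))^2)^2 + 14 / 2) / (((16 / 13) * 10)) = 13190749 / 16796160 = 0.79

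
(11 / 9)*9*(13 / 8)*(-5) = -715 / 8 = -89.38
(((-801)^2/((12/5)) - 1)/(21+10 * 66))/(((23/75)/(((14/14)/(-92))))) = -26733275/1921328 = -13.91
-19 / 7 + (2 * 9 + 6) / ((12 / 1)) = -5 / 7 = -0.71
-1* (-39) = 39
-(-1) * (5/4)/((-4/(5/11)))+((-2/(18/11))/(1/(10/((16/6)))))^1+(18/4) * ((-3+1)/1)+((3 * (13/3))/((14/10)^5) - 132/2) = -686040665/8874096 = -77.31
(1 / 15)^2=1 / 225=0.00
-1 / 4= -0.25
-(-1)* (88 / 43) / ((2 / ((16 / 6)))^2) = 1408 / 387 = 3.64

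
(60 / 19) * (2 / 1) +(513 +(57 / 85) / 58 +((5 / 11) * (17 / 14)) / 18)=519.36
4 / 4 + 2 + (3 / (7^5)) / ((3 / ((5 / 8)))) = 403373 / 134456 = 3.00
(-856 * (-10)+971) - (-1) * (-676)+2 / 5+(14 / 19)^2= 15984977 / 1805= 8855.94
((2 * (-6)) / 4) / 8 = -3 / 8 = -0.38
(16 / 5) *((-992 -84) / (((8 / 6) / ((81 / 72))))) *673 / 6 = -1629333 / 5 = -325866.60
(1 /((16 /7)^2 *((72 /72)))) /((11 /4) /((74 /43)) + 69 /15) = 9065 /293536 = 0.03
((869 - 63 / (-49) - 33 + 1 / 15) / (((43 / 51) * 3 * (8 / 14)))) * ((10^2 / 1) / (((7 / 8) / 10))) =597869600 / 903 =662092.58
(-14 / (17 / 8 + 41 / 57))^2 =40755456 / 1682209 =24.23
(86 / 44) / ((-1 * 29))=-43 / 638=-0.07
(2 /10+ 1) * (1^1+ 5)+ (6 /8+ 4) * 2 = 167 /10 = 16.70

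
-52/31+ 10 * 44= 13588/31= 438.32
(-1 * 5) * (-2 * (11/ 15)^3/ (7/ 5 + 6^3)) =2662/ 146745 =0.02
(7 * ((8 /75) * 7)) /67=392 /5025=0.08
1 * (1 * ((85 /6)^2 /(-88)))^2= 5.20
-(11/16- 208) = 3317/16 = 207.31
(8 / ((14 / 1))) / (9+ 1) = 2 / 35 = 0.06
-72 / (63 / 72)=-576 / 7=-82.29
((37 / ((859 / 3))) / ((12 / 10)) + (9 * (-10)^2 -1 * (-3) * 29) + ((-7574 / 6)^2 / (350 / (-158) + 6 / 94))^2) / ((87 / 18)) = 2435702733668966160847363 / 21458583114984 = 113507155650.37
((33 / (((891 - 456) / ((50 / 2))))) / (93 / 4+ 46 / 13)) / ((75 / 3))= 572 / 201985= 0.00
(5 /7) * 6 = 30 /7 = 4.29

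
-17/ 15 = -1.13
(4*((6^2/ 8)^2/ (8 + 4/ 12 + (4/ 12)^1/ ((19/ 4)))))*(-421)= -1943757/ 479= -4057.95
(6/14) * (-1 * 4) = -12/7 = -1.71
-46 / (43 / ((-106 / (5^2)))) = 4876 / 1075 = 4.54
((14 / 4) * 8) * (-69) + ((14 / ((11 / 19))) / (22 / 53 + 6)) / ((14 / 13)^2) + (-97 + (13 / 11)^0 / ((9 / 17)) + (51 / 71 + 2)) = -67623468383 / 33458040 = -2021.14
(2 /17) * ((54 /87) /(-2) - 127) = -7384 /493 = -14.98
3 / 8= 0.38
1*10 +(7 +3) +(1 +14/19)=413/19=21.74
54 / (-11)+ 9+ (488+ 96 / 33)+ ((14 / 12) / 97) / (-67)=19302023 / 38994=495.00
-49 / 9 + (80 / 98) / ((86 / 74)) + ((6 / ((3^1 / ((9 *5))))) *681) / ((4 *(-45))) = -345.24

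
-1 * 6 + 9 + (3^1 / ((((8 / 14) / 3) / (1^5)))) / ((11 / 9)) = 699 / 44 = 15.89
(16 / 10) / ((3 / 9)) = 24 / 5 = 4.80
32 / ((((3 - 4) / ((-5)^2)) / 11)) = -8800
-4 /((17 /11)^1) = -2.59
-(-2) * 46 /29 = 92 /29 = 3.17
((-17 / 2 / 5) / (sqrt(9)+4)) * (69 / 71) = -1173 / 4970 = -0.24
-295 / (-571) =295 / 571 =0.52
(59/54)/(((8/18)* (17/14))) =413/204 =2.02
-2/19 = -0.11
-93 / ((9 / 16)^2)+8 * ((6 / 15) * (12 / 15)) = -196672 / 675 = -291.37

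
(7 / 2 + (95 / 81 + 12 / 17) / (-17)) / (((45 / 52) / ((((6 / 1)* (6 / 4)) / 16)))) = 2062957 / 936360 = 2.20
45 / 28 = 1.61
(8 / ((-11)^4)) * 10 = 0.01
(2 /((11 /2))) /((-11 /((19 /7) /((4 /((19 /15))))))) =-361 /12705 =-0.03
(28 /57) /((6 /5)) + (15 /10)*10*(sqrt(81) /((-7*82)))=17095 /98154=0.17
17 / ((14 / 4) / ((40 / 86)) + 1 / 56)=595 / 264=2.25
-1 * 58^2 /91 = -36.97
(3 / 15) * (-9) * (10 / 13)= -18 / 13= -1.38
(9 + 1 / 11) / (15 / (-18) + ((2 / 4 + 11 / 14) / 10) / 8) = -168000 / 15103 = -11.12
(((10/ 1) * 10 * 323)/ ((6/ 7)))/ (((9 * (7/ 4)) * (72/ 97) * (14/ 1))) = 783275/ 3402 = 230.24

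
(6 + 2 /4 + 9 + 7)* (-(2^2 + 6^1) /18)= -25 /2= -12.50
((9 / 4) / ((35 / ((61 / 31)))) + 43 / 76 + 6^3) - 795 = -578.31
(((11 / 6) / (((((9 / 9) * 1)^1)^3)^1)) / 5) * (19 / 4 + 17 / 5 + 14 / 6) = 6919 / 1800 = 3.84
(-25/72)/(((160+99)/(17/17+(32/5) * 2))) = -115/6216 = -0.02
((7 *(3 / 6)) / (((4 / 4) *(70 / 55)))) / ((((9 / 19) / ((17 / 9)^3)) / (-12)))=-469.51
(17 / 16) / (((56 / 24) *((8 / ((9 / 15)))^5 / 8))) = 12393 / 1433600000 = 0.00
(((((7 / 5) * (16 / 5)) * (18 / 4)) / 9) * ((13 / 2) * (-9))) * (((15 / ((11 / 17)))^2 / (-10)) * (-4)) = -17041752 / 605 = -28168.19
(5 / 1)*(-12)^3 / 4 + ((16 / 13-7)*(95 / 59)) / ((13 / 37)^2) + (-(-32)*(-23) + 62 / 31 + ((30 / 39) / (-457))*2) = -2969.25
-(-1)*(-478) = -478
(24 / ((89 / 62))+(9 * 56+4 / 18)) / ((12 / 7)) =1460459 / 4806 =303.88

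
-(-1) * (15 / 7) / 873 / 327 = 5 / 666099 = 0.00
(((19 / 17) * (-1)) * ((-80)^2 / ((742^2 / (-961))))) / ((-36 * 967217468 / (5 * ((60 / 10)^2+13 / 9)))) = -3076641500 / 45829582347346119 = -0.00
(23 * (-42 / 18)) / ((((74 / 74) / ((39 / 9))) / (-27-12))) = 9069.67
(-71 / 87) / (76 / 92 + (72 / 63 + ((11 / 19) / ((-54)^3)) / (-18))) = -205196692176 / 495067812143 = -0.41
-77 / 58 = -1.33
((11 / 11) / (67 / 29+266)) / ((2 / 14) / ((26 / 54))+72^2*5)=2639 / 18353410407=0.00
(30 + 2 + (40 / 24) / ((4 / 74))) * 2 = 377 / 3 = 125.67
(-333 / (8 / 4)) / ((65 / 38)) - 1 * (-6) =-5937 / 65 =-91.34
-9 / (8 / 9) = -81 / 8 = -10.12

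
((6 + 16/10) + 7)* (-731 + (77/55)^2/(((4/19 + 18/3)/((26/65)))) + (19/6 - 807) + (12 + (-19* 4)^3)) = -6431281.12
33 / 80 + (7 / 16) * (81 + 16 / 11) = 8027 / 220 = 36.49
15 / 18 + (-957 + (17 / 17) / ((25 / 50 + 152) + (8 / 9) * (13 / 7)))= -111428995 / 116538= -956.16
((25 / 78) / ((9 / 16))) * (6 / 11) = 400 / 1287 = 0.31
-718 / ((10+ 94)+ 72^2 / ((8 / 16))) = -359 / 5236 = -0.07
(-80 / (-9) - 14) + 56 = 50.89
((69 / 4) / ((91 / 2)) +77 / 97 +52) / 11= 938715 / 194194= 4.83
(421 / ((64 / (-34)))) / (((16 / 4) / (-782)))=2798387 / 64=43724.80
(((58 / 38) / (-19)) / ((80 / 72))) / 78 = -87 / 93860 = -0.00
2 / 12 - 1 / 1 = -5 / 6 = -0.83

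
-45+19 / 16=-701 / 16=-43.81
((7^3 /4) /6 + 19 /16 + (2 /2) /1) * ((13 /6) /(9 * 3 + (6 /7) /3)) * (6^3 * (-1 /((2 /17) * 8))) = -3671031 /12224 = -300.31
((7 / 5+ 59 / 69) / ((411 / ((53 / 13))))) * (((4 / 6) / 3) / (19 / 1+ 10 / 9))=82468 / 333643635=0.00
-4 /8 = -1 /2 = -0.50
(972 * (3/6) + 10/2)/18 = 491/18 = 27.28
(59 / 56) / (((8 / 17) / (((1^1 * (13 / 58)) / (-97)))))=-13039 / 2520448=-0.01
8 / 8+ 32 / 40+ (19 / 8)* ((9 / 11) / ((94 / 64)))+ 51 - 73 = -48797 / 2585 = -18.88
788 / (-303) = -788 / 303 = -2.60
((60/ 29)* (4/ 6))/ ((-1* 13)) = -40/ 377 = -0.11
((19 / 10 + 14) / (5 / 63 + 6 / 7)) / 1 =10017 / 590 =16.98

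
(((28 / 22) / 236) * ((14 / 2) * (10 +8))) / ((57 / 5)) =735 / 12331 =0.06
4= 4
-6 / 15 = -2 / 5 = -0.40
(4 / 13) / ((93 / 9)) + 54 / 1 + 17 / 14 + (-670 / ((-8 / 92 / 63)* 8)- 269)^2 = 658825171717733 / 180544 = 3649111417.26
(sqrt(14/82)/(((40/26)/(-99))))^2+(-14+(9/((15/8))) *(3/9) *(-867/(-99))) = 707.00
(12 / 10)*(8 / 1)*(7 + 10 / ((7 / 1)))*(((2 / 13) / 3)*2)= 3776 / 455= 8.30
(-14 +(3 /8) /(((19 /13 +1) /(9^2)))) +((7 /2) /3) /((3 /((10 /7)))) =-2545 /2304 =-1.10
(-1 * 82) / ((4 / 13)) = -533 / 2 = -266.50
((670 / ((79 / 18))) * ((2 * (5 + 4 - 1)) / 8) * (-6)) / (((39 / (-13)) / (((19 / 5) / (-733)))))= -183312 / 57907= -3.17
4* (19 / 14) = 38 / 7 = 5.43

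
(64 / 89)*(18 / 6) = 192 / 89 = 2.16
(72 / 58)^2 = 1296 / 841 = 1.54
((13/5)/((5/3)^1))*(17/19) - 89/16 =-31667/7600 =-4.17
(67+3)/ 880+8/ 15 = 809/ 1320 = 0.61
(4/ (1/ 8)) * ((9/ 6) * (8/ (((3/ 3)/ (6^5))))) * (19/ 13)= 4364130.46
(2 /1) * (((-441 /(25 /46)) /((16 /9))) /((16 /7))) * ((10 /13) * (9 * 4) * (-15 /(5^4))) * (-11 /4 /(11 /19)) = -327811617 /260000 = -1260.81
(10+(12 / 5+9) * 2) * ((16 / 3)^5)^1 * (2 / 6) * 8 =1375731712 / 3645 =377429.82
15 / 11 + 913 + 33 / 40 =402683 / 440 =915.19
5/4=1.25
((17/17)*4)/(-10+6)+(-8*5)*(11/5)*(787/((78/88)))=-3047303/39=-78135.97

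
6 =6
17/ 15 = 1.13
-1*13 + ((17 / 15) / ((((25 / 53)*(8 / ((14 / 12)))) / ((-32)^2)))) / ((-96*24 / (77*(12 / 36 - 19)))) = 6404071 / 30375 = 210.83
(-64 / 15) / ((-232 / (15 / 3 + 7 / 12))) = 134 / 1305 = 0.10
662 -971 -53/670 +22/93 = -19243979/62310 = -308.84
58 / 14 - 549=-3814 / 7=-544.86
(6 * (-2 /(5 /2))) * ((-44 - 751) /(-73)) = -3816 /73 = -52.27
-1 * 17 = -17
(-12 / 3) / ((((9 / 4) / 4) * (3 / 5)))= -320 / 27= -11.85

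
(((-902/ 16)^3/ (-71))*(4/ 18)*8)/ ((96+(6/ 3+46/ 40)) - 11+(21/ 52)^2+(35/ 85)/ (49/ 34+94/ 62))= 80538193154705/ 1587933684786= 50.72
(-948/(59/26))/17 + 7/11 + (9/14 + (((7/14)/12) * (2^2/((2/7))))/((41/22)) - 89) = -1063763725/9499413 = -111.98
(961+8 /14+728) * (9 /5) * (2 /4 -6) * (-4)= 2341746 /35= 66907.03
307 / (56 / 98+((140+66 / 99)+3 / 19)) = 122493 / 56417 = 2.17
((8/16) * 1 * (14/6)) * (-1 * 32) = -112/3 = -37.33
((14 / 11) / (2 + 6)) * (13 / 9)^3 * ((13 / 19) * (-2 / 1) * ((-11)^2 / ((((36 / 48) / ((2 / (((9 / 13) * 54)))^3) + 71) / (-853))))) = 1177538670022 / 86411776617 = 13.63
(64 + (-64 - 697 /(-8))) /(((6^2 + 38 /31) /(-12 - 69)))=-1750167 /9232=-189.58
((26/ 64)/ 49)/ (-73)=-13/ 114464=-0.00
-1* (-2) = 2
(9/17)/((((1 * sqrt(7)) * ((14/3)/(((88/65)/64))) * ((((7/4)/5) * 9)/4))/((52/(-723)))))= -44 * sqrt(7)/1405271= -0.00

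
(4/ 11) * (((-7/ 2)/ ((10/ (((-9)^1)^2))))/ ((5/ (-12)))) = 6804/ 275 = 24.74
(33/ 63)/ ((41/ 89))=979/ 861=1.14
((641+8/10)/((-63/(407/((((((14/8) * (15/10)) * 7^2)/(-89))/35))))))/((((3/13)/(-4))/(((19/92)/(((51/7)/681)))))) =-52139508199064/1551879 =-33597663.35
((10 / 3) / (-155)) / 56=-0.00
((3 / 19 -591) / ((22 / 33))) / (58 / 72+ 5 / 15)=-606204 / 779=-778.18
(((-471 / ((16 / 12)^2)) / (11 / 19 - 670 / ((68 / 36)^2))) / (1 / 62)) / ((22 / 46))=16596036837 / 90459688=183.46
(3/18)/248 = 1/1488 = 0.00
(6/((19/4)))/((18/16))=64/57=1.12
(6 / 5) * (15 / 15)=6 / 5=1.20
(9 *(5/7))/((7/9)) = 405/49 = 8.27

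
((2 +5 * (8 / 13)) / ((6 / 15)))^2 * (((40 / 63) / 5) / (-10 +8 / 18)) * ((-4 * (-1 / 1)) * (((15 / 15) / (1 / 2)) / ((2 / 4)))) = -1742400 / 50869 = -34.25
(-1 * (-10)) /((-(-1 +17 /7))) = -7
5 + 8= 13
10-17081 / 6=-17021 / 6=-2836.83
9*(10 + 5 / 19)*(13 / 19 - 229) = -7613190 / 361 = -21089.17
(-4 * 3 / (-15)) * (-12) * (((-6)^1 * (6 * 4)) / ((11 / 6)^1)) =41472 / 55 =754.04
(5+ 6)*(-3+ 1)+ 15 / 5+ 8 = -11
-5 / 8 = -0.62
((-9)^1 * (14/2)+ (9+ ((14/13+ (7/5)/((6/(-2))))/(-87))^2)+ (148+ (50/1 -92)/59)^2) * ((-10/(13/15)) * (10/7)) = -433605605406175820/1215603327393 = -356699.92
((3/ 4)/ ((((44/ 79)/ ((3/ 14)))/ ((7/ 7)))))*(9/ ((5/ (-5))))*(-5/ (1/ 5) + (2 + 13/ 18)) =57.86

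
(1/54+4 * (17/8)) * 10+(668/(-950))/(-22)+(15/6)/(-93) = 745129433/8746650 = 85.19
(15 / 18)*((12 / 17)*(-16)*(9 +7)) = -2560 / 17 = -150.59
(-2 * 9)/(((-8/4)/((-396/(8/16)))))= -7128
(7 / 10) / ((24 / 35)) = 49 / 48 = 1.02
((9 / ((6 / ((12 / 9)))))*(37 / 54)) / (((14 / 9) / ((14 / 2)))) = 37 / 6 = 6.17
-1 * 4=-4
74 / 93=0.80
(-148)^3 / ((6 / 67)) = -108600032 / 3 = -36200010.67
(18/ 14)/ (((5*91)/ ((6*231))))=1782/ 455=3.92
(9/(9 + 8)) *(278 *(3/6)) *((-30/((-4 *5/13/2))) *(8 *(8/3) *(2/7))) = 2081664/119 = 17492.97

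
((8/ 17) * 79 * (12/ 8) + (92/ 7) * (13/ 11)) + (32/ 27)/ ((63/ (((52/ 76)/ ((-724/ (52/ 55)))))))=389960223344/ 5469505965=71.30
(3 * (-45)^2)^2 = 36905625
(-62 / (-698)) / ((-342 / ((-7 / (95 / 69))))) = 4991 / 3779670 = 0.00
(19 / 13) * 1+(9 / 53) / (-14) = 13981 / 9646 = 1.45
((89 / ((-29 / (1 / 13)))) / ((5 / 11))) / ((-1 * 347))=979 / 654095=0.00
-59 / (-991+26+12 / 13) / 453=0.00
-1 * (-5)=5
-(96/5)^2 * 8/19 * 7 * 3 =-1548288/475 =-3259.55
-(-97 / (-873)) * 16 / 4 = -4 / 9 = -0.44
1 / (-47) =-1 / 47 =-0.02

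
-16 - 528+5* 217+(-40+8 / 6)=1507 / 3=502.33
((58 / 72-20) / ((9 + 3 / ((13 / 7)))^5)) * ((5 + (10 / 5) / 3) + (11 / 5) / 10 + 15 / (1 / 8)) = -210638603123 / 11750635526400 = -0.02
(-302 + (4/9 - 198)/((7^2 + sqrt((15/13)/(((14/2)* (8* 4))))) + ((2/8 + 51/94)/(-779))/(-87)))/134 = -6512979158780958243271/2851792981186177597467 + 4008929134324324* sqrt(2730)/4752988301976962662445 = -2.28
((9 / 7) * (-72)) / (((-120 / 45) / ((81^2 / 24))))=9490.02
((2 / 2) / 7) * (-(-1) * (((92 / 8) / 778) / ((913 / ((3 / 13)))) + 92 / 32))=106192081 / 258554296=0.41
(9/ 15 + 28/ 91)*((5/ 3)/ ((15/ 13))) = 59/ 45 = 1.31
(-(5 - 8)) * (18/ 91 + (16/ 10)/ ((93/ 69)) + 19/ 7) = 173457/ 14105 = 12.30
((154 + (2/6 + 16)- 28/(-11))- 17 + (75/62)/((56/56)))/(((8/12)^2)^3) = 78100929/43648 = 1789.34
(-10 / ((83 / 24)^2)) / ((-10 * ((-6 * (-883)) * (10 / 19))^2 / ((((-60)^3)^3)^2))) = 5866103097167708160000000000000000 / 5371277521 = 1092124373435015472178579.00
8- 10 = -2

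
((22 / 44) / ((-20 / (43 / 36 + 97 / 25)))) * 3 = -4567 / 12000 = -0.38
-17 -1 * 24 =-41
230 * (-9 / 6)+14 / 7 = -343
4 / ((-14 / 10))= -20 / 7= -2.86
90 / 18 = 5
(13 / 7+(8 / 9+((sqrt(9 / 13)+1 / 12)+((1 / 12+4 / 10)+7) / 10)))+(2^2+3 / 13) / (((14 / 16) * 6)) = 3 * sqrt(13) / 13+718027 / 163800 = 5.22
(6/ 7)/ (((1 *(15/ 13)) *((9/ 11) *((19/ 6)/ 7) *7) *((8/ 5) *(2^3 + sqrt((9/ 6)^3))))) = 4576/ 193515 - 143 *sqrt(6)/ 64505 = 0.02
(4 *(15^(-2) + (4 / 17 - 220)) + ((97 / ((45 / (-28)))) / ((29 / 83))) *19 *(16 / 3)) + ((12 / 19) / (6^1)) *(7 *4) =-116215430276 / 6322725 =-18380.59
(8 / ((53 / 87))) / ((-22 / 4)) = -1392 / 583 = -2.39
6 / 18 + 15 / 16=61 / 48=1.27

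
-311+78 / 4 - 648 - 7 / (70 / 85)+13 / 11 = -10415 / 11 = -946.82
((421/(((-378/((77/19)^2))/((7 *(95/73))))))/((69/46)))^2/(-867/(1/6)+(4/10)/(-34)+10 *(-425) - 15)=-13239940297247125/10156750927328664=-1.30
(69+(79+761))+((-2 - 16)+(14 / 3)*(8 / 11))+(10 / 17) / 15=894.43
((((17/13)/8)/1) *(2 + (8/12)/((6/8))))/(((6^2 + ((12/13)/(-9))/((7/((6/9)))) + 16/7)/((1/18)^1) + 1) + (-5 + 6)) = 1547/2263608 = 0.00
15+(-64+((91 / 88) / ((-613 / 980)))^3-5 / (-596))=-19555538684293861 / 365456536853144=-53.51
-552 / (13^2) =-552 / 169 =-3.27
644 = 644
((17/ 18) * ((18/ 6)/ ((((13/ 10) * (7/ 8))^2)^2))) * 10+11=5744573713/ 205724883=27.92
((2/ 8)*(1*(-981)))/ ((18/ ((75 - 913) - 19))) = 93413/ 8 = 11676.62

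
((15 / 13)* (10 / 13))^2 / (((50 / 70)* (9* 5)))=700 / 28561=0.02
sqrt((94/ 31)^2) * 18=1692/ 31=54.58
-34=-34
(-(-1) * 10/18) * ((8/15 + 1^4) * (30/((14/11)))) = 1265/63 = 20.08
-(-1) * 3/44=3/44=0.07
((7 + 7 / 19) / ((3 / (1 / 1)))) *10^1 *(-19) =-1400 / 3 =-466.67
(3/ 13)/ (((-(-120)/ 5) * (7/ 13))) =1/ 56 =0.02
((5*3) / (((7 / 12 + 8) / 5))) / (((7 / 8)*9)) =800 / 721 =1.11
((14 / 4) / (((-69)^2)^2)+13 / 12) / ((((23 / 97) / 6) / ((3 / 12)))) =9527747885 / 1390250088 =6.85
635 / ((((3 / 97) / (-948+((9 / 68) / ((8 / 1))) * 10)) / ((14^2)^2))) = -12709188125515 / 17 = -747599301500.88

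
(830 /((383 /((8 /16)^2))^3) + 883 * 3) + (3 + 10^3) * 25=49842772326431 /1797820384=27724.00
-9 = -9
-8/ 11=-0.73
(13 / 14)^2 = 169 / 196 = 0.86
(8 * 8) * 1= 64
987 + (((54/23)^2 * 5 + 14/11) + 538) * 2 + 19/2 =24790899/11638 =2130.17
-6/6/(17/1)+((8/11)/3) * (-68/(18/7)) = -32665/5049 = -6.47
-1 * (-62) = 62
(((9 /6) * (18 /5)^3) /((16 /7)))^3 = 3587901148629 /125000000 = 28703.21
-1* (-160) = 160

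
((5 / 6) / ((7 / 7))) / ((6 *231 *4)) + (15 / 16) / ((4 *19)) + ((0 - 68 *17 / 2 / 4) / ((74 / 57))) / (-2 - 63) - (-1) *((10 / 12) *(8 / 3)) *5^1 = 78042601393 / 6079993920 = 12.84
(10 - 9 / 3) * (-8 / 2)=-28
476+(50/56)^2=476.80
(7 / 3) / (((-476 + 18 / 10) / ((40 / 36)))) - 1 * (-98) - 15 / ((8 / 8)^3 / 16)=-9090764 / 64017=-142.01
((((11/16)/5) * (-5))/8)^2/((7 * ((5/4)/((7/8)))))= 0.00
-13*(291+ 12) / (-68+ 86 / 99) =389961 / 6646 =58.68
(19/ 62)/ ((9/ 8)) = 76/ 279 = 0.27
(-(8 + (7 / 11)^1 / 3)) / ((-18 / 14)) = 1897 / 297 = 6.39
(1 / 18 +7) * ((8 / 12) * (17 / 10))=2159 / 270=8.00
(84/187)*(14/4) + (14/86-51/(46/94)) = -102.48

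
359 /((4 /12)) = 1077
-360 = -360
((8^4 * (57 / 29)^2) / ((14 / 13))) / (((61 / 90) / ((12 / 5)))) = 18684297216 / 359107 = 52029.89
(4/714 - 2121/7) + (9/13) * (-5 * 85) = -2771722/4641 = -597.23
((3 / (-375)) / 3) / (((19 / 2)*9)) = -2 / 64125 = -0.00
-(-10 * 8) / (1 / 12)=960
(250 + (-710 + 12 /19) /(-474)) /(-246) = -1132489 /1107738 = -1.02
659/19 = 34.68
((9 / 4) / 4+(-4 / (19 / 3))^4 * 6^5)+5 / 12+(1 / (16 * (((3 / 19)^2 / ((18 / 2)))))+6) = 3962232853 / 3127704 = 1266.82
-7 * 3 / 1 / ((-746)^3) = 21 / 415160936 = 0.00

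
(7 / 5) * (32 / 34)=112 / 85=1.32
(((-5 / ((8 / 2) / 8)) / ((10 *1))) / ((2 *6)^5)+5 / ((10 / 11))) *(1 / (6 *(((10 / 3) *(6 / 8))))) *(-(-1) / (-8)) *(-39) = 3558295 / 1990656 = 1.79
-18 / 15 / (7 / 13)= -78 / 35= -2.23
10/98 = 5/49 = 0.10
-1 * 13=-13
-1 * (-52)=52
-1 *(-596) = 596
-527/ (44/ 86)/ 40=-22661/ 880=-25.75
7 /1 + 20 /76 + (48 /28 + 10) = 2524 /133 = 18.98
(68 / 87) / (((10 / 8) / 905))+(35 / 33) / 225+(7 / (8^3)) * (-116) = 3110623309 / 5512320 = 564.30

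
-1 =-1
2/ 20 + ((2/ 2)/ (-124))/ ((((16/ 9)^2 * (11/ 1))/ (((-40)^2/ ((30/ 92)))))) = -14161/ 13640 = -1.04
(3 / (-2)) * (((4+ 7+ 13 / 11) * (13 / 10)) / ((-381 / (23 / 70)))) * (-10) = -20033 / 97790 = -0.20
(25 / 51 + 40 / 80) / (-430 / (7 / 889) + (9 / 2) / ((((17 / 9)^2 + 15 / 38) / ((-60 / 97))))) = -119494009 / 6590262182100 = -0.00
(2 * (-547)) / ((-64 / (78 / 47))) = 21333 / 752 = 28.37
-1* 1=-1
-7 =-7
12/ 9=4/ 3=1.33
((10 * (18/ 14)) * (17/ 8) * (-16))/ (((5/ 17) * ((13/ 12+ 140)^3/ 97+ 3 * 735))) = -6034176/ 126488131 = -0.05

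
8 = 8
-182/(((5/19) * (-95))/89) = 16198/25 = 647.92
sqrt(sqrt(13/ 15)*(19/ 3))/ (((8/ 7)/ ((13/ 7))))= 13*sqrt(19)*39^(1/ 4)*5^(3/ 4)/ 120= 3.95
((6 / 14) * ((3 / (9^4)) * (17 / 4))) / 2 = 17 / 40824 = 0.00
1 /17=0.06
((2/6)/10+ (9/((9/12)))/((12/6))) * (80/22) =724/33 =21.94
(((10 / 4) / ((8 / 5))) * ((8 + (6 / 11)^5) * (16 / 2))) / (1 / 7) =113416100 / 161051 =704.22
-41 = -41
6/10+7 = 38/5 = 7.60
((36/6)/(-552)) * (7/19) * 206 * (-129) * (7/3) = 217021/874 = 248.31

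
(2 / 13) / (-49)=-2 / 637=-0.00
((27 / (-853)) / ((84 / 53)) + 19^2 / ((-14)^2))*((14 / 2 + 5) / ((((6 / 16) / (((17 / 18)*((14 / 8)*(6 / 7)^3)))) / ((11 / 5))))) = 1367017872 / 10240265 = 133.49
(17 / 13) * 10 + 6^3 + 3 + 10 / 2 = 3082 / 13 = 237.08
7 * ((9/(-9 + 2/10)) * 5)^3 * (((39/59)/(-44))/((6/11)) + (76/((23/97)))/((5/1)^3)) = -2195699065875/924757504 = -2374.35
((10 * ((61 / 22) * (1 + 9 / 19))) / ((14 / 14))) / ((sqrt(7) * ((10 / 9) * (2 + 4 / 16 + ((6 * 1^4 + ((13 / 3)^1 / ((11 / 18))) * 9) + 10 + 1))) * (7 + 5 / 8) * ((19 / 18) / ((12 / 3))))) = 41472 * sqrt(7) / 1319455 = 0.08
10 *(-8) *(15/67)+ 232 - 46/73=1044030/4891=213.46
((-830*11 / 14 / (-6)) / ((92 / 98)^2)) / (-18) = -1565795 / 228528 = -6.85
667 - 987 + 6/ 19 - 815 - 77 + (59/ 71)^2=-115987763/ 95779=-1210.99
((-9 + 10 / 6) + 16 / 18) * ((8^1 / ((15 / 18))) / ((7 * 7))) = -928 / 735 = -1.26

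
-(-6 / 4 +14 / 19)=29 / 38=0.76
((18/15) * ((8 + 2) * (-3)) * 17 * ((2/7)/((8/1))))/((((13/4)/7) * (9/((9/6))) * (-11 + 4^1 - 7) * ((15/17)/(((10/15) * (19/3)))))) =10982/4095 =2.68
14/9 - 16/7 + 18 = 1088/63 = 17.27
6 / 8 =3 / 4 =0.75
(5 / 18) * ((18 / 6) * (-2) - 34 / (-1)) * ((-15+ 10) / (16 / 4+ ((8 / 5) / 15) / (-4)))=-9.79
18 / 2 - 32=-23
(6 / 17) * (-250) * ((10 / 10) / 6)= -250 / 17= -14.71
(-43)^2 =1849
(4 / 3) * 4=16 / 3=5.33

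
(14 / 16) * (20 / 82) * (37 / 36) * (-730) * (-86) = 20325025 / 1476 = 13770.34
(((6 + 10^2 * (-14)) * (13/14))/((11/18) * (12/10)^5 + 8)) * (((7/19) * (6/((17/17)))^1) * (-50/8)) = 2123671875/1130576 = 1878.40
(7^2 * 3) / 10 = 147 / 10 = 14.70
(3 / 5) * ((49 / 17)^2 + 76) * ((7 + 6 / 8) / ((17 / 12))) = 1359567 / 4913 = 276.73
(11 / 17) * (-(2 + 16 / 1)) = -198 / 17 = -11.65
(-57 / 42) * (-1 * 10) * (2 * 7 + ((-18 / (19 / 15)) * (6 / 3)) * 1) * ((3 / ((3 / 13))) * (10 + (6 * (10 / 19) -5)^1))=-2760550 / 133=-20756.02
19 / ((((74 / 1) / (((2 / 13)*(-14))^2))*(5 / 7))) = 52136 / 31265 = 1.67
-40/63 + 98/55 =3974/3465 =1.15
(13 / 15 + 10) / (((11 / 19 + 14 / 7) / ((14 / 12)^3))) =21679 / 3240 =6.69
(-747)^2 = 558009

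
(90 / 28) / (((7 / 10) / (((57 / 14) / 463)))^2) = 3655125 / 7205799566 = 0.00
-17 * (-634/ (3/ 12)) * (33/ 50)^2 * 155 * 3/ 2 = 545781753/ 125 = 4366254.02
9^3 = 729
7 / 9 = 0.78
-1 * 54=-54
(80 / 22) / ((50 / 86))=344 / 55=6.25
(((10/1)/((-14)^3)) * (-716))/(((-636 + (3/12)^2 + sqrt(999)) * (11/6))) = -2148000/957386059-4124160 * sqrt(111)/389656126013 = -0.00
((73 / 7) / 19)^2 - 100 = -99.70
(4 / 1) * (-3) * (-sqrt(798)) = 12 * sqrt(798) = 338.99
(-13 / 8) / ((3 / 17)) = -221 / 24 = -9.21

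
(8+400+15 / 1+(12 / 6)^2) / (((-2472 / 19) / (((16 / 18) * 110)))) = -892430 / 2781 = -320.90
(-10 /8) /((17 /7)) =-35 /68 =-0.51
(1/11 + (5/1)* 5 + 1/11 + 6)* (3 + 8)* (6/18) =114.33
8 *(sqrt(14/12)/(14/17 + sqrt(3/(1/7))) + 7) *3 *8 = -1088 *sqrt(42)/839 + 27744 *sqrt(2)/839 + 1344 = 1382.36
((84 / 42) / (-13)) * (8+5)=-2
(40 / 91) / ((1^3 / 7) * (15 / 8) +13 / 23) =7360 / 13949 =0.53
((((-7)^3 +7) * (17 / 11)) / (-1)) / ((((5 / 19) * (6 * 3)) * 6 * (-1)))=-9044 / 495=-18.27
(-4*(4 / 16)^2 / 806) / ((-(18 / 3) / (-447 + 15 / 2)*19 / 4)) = -293 / 61256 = -0.00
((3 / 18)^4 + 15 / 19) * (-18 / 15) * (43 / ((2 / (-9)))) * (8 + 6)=5857159 / 2280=2568.93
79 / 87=0.91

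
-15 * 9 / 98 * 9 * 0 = 0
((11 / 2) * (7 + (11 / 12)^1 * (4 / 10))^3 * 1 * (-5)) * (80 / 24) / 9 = -118732471 / 29160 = -4071.76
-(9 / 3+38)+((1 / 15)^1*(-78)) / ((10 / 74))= -79.48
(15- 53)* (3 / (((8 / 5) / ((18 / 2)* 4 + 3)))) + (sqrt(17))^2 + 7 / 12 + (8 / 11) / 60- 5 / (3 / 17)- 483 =-1079921 / 330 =-3272.49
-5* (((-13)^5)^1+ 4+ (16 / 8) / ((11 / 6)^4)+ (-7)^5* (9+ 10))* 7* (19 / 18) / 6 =3362038541575 / 790614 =4252439.93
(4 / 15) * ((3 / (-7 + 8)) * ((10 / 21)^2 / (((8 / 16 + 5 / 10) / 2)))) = 160 / 441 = 0.36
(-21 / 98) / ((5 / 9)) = -27 / 70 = -0.39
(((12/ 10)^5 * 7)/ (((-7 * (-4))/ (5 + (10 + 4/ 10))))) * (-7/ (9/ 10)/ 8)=-29106/ 3125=-9.31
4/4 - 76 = -75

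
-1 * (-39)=39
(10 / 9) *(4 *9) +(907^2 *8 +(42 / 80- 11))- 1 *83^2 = 262973301 / 40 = 6574332.52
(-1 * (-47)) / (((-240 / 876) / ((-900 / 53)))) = 154395 / 53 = 2913.11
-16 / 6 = -8 / 3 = -2.67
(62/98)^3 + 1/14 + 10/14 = 244459/235298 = 1.04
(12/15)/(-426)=-2/1065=-0.00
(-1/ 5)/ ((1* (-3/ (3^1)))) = 1/ 5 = 0.20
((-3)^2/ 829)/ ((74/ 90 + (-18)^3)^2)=18225/ 57081072225061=0.00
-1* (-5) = 5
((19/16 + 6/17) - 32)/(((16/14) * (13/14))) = -405965/14144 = -28.70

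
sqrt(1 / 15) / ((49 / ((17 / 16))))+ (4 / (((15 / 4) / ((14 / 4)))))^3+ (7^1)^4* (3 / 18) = 17* sqrt(15) / 11760+ 3052357 / 6750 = 452.21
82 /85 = 0.96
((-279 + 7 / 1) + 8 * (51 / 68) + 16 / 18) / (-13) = 2386 / 117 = 20.39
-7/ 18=-0.39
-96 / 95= -1.01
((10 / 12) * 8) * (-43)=-860 / 3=-286.67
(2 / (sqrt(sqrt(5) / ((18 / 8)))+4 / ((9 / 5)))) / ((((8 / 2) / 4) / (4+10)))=-7560*5^(1 / 4) / 1919 - 3402*5^(3 / 4) / 9595+2268*sqrt(5) / 1919+25200 / 1919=8.70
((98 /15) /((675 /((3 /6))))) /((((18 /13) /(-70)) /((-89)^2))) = -35319739 /18225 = -1937.98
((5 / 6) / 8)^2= 25 / 2304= 0.01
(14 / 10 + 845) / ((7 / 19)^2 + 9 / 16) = 1212.20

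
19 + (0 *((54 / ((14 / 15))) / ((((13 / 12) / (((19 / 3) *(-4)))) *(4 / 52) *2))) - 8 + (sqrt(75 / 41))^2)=526 / 41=12.83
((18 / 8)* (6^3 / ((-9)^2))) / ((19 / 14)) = 84 / 19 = 4.42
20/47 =0.43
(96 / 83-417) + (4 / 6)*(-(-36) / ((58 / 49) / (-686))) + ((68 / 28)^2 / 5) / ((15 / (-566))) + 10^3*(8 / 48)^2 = -380591305079 / 26537175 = -14341.82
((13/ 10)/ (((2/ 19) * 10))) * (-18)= -2223/ 100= -22.23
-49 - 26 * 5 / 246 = -6092 / 123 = -49.53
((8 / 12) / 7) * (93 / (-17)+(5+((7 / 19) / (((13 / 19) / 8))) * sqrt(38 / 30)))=-16 / 357+16 * sqrt(285) / 585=0.42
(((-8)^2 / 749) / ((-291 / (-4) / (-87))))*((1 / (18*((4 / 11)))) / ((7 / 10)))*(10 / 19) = -1020800 / 86965641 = -0.01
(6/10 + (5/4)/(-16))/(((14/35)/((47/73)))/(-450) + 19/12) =1766025/5353328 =0.33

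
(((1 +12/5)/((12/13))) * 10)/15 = 221/90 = 2.46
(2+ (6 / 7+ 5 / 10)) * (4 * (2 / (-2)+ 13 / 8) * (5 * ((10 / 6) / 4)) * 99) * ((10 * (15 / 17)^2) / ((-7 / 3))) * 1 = -654328125 / 113288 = -5775.79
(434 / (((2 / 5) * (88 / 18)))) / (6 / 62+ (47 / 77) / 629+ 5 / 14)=148094905 / 303546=487.88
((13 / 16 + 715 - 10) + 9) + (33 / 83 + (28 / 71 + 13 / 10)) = 716.90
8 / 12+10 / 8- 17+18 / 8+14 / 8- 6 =-205 / 12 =-17.08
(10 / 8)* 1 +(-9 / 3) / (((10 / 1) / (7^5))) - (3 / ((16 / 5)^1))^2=-5041.73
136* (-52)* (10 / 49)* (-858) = 60677760 / 49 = 1238321.63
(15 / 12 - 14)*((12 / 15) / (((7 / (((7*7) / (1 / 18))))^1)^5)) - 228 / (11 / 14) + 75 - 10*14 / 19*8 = -338508195865249 / 1045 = -323931287909.33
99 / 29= 3.41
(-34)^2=1156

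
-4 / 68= -1 / 17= -0.06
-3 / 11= -0.27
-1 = -1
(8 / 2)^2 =16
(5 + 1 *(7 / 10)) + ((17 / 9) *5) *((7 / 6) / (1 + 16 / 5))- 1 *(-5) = 5396 / 405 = 13.32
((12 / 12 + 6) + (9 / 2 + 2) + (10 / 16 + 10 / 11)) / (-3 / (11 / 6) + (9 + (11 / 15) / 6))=59535 / 29644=2.01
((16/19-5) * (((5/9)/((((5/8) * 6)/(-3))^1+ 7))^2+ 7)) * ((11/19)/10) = -260998067/154684890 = -1.69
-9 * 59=-531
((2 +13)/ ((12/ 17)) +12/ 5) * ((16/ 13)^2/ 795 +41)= 2605667603/ 2687100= 969.70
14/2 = 7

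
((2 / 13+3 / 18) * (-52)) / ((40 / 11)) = -55 / 12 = -4.58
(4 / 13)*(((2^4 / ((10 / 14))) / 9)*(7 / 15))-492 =-4314164 / 8775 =-491.64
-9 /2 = -4.50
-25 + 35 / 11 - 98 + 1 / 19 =-25031 / 209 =-119.77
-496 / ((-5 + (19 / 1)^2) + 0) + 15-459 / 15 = -7562 / 445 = -16.99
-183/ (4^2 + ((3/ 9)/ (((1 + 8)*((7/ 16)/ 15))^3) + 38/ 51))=-86432913/ 16612894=-5.20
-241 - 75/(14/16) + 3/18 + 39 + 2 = -11993/42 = -285.55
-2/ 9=-0.22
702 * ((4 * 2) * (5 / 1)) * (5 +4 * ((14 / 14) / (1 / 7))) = 926640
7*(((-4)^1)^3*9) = -4032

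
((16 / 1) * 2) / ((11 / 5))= 160 / 11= 14.55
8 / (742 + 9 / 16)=128 / 11881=0.01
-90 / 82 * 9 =-9.88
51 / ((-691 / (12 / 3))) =-204 / 691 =-0.30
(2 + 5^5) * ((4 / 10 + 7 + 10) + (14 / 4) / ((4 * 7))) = 2192027 / 40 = 54800.68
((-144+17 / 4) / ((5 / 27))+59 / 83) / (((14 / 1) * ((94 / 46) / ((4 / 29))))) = -28785397 / 7919030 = -3.63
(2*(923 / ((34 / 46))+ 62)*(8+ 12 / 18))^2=1342622768656 / 2601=516194836.08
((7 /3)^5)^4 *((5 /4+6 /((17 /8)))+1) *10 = 45880553121126900575 /39516889878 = 1161036540.65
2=2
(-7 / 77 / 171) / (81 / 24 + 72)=-8 / 1134243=-0.00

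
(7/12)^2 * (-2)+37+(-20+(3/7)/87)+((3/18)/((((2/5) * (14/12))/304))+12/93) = 56648251/453096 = 125.02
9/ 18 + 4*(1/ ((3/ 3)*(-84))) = 19/ 42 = 0.45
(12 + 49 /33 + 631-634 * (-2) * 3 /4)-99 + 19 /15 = 247129 /165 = 1497.75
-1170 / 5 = -234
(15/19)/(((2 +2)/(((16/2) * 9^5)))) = 1771470/19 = 93235.26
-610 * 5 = -3050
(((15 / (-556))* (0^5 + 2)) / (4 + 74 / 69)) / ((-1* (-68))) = -207 / 1323280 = -0.00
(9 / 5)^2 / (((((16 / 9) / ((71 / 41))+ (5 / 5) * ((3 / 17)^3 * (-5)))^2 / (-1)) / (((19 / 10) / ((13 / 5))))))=-15168193643627811 / 6395125604119850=-2.37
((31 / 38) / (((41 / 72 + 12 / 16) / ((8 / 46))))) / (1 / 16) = 71424 / 41515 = 1.72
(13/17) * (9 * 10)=68.82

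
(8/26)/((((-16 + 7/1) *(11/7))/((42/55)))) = -0.02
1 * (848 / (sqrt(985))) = 848 * sqrt(985) / 985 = 27.02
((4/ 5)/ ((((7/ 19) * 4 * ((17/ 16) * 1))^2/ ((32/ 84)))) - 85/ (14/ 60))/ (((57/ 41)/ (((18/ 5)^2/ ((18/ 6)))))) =-266404921656/ 235426625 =-1131.58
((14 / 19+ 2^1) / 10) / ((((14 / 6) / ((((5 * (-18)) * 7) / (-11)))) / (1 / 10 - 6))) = -41418 / 1045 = -39.63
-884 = -884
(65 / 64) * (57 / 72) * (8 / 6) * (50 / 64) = 30875 / 36864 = 0.84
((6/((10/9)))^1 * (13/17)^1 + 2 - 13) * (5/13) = -584/221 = -2.64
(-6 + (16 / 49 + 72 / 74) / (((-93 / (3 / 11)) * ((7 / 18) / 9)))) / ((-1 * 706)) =424959 / 49279153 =0.01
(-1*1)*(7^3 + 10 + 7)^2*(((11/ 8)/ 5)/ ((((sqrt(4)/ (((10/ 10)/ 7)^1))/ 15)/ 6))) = -1603800/ 7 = -229114.29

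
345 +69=414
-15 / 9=-5 / 3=-1.67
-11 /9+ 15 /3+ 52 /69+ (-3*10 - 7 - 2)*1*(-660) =5329118 /207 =25744.53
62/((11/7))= 434/11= 39.45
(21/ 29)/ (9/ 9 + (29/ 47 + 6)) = 0.10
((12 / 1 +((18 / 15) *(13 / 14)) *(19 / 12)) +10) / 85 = 3327 / 11900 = 0.28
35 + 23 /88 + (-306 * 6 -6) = -158993 /88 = -1806.74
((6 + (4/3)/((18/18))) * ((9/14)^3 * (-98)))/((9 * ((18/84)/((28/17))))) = -2772/17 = -163.06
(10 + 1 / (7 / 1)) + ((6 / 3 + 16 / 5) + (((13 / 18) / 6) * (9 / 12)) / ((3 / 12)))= 19787 / 1260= 15.70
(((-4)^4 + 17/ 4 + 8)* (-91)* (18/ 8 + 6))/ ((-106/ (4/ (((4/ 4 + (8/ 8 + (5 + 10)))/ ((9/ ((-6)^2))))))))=3222219/ 28832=111.76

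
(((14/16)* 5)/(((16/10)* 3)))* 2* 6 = 175/16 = 10.94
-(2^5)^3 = -32768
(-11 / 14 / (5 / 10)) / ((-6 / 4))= 22 / 21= 1.05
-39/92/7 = -0.06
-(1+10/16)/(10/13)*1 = -169/80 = -2.11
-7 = -7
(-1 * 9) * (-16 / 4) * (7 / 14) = 18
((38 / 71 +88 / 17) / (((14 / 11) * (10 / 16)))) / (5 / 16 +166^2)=539264 / 2069540305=0.00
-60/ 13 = -4.62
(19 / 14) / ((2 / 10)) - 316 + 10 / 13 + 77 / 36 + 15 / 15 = -1000183 / 3276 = -305.31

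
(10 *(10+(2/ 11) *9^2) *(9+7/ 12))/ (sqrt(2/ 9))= 39100 *sqrt(2)/ 11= 5026.89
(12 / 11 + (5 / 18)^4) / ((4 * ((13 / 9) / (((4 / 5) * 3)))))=1266587 / 2779920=0.46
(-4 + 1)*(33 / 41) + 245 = 9946 / 41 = 242.59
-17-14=-31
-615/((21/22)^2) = -99220/147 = -674.97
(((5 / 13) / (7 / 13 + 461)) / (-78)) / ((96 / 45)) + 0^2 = -0.00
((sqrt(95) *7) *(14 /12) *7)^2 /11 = 11176655 /396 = 28223.88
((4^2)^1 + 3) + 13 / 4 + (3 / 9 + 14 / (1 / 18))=3295 / 12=274.58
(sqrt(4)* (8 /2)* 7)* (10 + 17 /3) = 2632 /3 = 877.33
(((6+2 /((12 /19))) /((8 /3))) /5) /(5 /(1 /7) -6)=11 /464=0.02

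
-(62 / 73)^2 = -3844 / 5329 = -0.72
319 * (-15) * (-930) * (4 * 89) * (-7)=-11089524600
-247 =-247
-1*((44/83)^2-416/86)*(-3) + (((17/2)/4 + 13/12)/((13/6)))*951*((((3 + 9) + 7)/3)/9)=135486563761/138634236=977.30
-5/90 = -1/18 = -0.06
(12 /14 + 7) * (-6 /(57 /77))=-1210 /19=-63.68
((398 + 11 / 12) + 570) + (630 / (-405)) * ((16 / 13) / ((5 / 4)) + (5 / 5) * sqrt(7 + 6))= 2263681 / 2340 -14 * sqrt(13) / 9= 961.78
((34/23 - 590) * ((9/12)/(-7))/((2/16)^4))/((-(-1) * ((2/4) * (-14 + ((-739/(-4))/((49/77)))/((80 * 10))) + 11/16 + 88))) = 266128588800/84357767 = 3154.76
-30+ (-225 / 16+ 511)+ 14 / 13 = 97347 / 208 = 468.01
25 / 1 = 25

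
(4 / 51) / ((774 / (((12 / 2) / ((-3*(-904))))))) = 1 / 4460562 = 0.00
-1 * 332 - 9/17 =-5653/17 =-332.53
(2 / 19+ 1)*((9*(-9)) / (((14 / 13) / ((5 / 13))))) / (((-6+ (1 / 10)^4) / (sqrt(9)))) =15.99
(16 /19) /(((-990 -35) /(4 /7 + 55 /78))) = -0.00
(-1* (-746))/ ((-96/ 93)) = -11563/ 16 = -722.69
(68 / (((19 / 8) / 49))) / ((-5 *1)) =-26656 / 95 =-280.59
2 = 2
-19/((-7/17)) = 323/7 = 46.14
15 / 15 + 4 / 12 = 4 / 3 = 1.33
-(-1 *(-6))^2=-36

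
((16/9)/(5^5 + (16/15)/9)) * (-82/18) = -3280/1265673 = -0.00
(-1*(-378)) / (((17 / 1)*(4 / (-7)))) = -1323 / 34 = -38.91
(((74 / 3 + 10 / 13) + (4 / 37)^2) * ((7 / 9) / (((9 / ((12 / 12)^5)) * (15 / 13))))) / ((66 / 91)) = 432737032 / 164670165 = 2.63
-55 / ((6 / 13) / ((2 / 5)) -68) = 65 / 79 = 0.82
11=11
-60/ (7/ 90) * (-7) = 5400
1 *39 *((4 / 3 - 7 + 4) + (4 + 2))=169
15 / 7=2.14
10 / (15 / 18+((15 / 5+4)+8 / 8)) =60 / 53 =1.13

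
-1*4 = -4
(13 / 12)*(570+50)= 2015 / 3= 671.67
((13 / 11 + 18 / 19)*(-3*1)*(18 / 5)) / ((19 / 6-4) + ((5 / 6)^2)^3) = 224228736 / 4860295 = 46.13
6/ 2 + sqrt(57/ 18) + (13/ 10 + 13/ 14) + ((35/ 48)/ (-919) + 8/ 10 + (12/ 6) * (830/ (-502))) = sqrt(114)/ 6 + 1054454557/ 387523920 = 4.50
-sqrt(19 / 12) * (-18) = 3 * sqrt(57) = 22.65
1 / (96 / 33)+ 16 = 523 / 32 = 16.34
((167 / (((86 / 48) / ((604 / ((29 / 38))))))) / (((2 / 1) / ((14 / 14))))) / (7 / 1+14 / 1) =15331936 / 8729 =1756.44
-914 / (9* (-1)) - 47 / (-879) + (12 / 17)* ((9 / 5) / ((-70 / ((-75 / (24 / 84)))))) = 4768628 / 44829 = 106.37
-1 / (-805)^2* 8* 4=-32 / 648025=-0.00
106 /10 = 53 /5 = 10.60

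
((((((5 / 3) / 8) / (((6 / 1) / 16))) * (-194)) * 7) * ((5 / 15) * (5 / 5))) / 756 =-485 / 1458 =-0.33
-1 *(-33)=33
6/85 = 0.07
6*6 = 36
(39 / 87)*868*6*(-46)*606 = -1887316704 / 29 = -65079886.34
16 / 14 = 8 / 7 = 1.14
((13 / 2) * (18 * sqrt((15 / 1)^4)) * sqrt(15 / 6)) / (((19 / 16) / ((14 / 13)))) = 226800 * sqrt(10) / 19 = 37747.61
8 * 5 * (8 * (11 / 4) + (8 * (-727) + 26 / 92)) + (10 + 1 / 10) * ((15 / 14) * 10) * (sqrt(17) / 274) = -231747.07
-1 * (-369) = 369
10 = 10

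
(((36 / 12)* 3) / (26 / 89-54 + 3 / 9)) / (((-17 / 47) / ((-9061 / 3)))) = -20065851 / 14251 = -1408.03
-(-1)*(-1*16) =-16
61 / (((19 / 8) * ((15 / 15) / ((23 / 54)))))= 10.94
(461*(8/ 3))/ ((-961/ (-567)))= 697032/ 961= 725.32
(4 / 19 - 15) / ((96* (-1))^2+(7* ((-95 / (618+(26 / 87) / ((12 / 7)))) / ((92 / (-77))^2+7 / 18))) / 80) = -70311244944740 / 43814129342580693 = -0.00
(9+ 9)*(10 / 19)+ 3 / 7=1317 / 133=9.90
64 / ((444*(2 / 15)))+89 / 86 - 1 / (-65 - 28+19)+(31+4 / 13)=691581 / 20683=33.44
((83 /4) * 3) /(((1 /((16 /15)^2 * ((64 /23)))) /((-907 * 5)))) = -893770.94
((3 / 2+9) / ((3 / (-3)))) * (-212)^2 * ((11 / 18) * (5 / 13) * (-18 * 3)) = 77865480 / 13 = 5989652.31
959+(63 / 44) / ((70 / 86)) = 211367 / 220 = 960.76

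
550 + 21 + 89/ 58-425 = 8557/ 58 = 147.53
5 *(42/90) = 7/3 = 2.33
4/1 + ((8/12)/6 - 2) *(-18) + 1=39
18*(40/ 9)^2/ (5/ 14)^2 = 2787.56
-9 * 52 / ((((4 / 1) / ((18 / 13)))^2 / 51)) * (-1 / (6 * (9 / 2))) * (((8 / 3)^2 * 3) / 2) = 14688 / 13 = 1129.85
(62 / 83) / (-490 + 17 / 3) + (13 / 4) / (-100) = -1642187 / 48239600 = -0.03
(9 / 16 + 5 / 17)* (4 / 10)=233 / 680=0.34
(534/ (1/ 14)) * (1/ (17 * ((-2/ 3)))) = -11214/ 17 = -659.65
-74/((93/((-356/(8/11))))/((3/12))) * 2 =36223/186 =194.75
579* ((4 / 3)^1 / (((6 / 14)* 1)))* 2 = 10808 / 3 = 3602.67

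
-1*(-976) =976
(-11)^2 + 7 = 128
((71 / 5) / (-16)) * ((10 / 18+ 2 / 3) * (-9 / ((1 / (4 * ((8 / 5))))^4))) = 51183616 / 3125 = 16378.76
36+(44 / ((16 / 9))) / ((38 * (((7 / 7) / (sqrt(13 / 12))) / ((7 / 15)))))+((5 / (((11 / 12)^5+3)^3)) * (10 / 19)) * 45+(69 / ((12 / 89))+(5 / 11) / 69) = 77 * sqrt(39) / 1520+23723638866500615263167493 / 43118410688495434135932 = 550.51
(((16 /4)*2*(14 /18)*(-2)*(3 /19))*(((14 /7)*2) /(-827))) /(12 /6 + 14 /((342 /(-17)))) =1344 /184421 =0.01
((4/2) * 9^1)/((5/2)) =36/5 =7.20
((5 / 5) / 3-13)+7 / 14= -73 / 6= -12.17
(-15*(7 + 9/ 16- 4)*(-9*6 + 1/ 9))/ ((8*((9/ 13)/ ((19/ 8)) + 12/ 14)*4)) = 79663675/ 1016832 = 78.34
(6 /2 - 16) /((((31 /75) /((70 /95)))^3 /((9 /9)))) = -15049125000 /204336469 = -73.65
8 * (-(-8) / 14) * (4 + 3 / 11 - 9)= -1664 / 77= -21.61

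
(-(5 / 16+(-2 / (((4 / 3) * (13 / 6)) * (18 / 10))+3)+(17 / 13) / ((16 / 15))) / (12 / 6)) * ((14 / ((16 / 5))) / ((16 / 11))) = -10395 / 1664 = -6.25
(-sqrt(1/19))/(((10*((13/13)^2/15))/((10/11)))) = -15*sqrt(19)/209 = -0.31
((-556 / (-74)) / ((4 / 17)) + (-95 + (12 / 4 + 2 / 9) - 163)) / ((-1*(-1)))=-222.85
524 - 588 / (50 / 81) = -10714 / 25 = -428.56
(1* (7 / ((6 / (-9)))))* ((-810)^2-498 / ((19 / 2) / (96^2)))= -34511022 / 19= -1816369.58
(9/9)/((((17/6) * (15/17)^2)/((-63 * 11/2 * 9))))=-35343/25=-1413.72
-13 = -13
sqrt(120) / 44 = sqrt(30) / 22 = 0.25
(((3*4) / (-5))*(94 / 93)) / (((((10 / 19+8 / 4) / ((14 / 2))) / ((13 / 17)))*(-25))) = 81263 / 395250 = 0.21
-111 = -111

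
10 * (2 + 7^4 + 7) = 24100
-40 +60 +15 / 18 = 125 / 6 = 20.83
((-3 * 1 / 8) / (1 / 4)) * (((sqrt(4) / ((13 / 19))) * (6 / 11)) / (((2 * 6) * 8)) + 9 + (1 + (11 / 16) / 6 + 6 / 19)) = -2724907 / 173888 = -15.67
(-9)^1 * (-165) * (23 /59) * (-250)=-8538750 /59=-144724.58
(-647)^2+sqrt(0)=418609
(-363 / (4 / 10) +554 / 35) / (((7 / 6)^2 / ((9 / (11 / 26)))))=-262900404 / 18865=-13935.88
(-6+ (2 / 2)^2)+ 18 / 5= -7 / 5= -1.40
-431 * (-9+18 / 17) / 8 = 58185 / 136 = 427.83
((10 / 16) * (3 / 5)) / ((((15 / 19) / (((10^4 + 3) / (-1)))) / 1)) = -190057 / 40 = -4751.42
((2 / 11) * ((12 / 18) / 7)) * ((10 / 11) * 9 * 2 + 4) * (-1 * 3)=-128 / 121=-1.06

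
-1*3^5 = -243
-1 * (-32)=32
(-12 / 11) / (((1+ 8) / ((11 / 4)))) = -1 / 3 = -0.33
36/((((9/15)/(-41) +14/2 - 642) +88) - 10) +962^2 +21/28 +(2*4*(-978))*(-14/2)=111928526117/114188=980212.69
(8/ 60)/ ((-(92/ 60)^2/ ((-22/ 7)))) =660/ 3703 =0.18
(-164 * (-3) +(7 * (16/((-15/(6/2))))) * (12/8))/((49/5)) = 2292/49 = 46.78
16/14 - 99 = -685/7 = -97.86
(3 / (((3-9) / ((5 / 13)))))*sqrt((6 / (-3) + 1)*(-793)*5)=-5*sqrt(3965) / 26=-12.11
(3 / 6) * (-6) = -3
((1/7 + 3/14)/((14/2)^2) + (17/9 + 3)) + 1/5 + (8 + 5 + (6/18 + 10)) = 877619/30870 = 28.43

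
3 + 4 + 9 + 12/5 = 92/5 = 18.40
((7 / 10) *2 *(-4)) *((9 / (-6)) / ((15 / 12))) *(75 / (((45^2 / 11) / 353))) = 217448 / 225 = 966.44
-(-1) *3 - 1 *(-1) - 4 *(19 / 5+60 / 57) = -1464 / 95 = -15.41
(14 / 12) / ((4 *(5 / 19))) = 133 / 120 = 1.11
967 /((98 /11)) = 10637 /98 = 108.54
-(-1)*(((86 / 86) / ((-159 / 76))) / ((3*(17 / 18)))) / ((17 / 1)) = -0.01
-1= -1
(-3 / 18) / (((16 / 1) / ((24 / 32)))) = -0.01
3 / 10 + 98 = 983 / 10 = 98.30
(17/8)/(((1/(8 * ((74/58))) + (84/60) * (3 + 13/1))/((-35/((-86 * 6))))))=110075/17181252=0.01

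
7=7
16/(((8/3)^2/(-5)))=-45/4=-11.25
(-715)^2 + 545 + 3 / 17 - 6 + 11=8700178 / 17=511775.18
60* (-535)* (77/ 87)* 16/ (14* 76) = -235400/ 551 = -427.22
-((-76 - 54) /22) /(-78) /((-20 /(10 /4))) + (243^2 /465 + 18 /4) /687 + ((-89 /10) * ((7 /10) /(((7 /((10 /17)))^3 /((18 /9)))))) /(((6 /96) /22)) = -10836345807109 /4511738782320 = -2.40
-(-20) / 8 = 5 / 2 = 2.50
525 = 525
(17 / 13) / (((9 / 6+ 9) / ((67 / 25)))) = 2278 / 6825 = 0.33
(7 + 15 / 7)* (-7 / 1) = -64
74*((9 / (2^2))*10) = 1665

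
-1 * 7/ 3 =-7/ 3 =-2.33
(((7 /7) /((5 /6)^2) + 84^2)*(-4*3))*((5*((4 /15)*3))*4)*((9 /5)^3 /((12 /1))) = -2057949504 /3125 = -658543.84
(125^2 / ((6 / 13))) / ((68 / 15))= 1015625 / 136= 7467.83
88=88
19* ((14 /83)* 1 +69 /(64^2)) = 3.52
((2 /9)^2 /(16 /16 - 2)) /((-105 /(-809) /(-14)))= 6472 /1215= 5.33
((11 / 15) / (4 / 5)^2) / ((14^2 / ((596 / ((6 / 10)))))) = 40975 / 7056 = 5.81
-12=-12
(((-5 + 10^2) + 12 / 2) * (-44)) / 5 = -4444 / 5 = -888.80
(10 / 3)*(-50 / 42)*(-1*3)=250 / 21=11.90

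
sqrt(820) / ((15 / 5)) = 2*sqrt(205) / 3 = 9.55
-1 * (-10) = 10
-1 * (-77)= 77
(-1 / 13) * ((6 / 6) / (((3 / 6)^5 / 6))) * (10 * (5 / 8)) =-1200 / 13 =-92.31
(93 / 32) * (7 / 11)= 651 / 352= 1.85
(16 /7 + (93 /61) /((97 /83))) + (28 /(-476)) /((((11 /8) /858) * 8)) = -702697 /704123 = -1.00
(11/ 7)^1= 1.57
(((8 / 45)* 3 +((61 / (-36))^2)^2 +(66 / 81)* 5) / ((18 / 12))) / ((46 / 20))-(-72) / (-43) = 2554587911 / 1245855168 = 2.05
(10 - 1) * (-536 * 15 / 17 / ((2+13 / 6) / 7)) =-607824 / 85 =-7150.87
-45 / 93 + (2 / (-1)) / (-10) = -44 / 155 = -0.28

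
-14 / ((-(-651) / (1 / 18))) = -1 / 837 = -0.00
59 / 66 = 0.89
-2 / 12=-1 / 6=-0.17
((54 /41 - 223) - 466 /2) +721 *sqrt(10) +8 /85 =-1584242 /3485 +721 *sqrt(10) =1825.41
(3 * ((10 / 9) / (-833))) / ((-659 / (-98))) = -20 / 33609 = -0.00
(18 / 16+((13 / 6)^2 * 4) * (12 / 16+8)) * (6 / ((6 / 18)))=11911 / 4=2977.75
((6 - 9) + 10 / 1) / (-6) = -7 / 6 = -1.17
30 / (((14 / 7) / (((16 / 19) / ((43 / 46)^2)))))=507840 / 35131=14.46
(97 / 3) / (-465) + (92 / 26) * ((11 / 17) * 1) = 684433 / 308295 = 2.22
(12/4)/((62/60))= 90/31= 2.90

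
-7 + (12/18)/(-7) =-149/21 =-7.10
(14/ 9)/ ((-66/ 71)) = -497/ 297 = -1.67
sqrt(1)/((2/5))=5/2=2.50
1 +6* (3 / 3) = 7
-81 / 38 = -2.13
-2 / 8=-1 / 4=-0.25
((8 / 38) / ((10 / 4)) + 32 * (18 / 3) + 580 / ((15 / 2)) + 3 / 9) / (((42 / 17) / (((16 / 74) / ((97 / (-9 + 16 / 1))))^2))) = 0.03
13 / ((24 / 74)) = 40.08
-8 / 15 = -0.53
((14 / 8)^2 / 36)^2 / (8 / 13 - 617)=-31213 / 2658521088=-0.00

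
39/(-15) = -13/5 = -2.60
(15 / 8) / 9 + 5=125 / 24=5.21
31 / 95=0.33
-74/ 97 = -0.76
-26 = -26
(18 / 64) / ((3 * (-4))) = -3 / 128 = -0.02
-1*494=-494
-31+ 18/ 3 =-25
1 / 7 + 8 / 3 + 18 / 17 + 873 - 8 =310186 / 357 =868.87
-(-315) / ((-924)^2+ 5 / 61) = 19215 / 52080341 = 0.00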